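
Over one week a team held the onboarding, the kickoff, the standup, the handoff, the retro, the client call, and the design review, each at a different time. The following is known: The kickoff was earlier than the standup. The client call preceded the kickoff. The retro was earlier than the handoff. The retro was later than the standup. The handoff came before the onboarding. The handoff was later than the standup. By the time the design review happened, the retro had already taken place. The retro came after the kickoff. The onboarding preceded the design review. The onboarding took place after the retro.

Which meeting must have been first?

The client call has a chain of constraints placing it before every other meeting, so the client call must be first.

the client call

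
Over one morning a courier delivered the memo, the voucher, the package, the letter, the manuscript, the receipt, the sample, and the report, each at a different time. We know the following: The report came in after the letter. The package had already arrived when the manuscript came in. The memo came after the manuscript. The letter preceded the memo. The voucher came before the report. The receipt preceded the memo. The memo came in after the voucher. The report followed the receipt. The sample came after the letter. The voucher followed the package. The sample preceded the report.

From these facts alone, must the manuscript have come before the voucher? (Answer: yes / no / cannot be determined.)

cannot be determined

No chain of stated constraints runs from the manuscript to the voucher, and none runs from the voucher to the manuscript either.
So the relative order of the manuscript and the voucher is not fixed by the given facts.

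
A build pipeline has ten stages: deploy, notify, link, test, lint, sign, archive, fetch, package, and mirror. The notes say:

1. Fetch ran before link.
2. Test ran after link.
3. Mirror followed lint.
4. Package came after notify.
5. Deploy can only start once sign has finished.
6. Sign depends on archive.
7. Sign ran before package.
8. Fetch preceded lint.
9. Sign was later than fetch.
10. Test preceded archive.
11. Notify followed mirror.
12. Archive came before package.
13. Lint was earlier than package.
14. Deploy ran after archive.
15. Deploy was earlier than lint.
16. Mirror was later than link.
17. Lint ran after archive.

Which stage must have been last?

package

Every other stage has a chain of constraints placing it before package, so package is last.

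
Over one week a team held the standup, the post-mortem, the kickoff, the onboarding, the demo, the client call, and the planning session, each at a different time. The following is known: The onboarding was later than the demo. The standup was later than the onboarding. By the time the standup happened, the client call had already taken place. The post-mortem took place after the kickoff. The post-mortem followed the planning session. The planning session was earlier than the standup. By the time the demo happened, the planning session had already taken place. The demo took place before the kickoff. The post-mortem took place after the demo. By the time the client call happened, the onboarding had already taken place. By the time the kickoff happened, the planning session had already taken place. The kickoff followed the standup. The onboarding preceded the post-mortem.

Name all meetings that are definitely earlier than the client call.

Directly stated before the client call: the onboarding.
The demo reaches the client call via the demo → the onboarding → the client call.
The planning session reaches the client call via the planning session → the demo → the onboarding → the client call.

the demo, the onboarding, the planning session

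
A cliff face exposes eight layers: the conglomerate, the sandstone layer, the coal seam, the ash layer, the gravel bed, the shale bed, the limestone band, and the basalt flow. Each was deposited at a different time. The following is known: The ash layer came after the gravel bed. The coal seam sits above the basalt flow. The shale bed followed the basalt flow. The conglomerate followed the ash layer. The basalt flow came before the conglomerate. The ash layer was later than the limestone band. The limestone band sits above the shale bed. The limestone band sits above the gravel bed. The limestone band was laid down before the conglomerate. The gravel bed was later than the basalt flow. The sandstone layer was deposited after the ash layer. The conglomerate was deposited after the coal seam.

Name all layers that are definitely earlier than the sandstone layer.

the ash layer, the basalt flow, the gravel bed, the limestone band, the shale bed

Directly stated before the sandstone layer: the ash layer.
The basalt flow reaches the sandstone layer via the basalt flow → the gravel bed → the ash layer → the sandstone layer.
The gravel bed reaches the sandstone layer via the gravel bed → the ash layer → the sandstone layer.
The limestone band reaches the sandstone layer via the limestone band → the ash layer → the sandstone layer.
Likewise the shale bed reaches the sandstone layer by chaining the stated constraints.
No chain forces the conglomerate (or any of the others) ahead of the sandstone layer.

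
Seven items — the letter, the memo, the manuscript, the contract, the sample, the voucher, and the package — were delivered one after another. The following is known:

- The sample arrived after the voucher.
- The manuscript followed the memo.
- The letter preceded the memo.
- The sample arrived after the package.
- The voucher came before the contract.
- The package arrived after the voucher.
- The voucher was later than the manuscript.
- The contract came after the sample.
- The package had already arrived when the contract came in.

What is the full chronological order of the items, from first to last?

The constraints fix every adjacent pair, so only one ordering works:
the letter → the memo → the manuscript → the voucher → the package → the sample → the contract.

the letter, the memo, the manuscript, the voucher, the package, the sample, the contract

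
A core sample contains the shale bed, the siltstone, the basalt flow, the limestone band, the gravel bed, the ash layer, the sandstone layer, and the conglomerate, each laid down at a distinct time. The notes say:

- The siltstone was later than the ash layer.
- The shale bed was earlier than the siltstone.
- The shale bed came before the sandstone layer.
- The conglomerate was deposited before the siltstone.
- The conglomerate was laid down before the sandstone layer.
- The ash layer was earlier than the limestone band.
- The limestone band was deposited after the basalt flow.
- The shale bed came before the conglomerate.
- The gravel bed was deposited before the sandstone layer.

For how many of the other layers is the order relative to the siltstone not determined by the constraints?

Forced before the siltstone: the ash layer, the conglomerate, and the shale bed.
That leaves the basalt flow, the gravel bed, the limestone band, and the sandstone layer with no forced order relative to the siltstone — 4.

4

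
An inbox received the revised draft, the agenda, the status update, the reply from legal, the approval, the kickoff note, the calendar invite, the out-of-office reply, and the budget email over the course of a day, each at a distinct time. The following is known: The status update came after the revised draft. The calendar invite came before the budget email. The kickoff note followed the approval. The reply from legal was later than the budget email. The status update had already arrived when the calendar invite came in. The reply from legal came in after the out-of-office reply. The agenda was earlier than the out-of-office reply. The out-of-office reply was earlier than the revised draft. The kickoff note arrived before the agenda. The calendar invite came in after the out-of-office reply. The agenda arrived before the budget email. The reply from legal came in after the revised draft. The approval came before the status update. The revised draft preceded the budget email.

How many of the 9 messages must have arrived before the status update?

5

Directly stated before the status update: the approval and the revised draft.
The agenda reaches the status update via the agenda → the out-of-office reply → the revised draft → the status update.
The kickoff note reaches the status update via the kickoff note → the agenda → the out-of-office reply → the revised draft → the status update.
The out-of-office reply reaches the status update via the out-of-office reply → the revised draft → the status update.
No chain forces the budget email (or any of the others) ahead of the status update.
That's the agenda, the approval, the kickoff note, the out-of-office reply, and the revised draft — 5 in all.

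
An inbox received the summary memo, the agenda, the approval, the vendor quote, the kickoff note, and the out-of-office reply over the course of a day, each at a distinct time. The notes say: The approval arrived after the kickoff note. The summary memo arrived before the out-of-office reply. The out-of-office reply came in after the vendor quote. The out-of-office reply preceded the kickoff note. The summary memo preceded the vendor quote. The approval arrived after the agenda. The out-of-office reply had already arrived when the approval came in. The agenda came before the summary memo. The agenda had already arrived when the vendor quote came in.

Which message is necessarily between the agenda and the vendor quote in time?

the summary memo

Tracing the constraints gives the agenda → the summary memo → the vendor quote, so the summary memo sits after the agenda and before the vendor quote.
No other message is forced both after the agenda and before the vendor quote.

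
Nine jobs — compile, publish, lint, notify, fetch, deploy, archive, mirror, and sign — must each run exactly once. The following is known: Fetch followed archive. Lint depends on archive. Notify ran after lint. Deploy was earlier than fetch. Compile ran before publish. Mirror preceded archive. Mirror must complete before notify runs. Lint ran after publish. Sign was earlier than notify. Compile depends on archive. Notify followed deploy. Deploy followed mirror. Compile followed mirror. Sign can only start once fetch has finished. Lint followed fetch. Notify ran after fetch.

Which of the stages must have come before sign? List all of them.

Directly stated before sign: fetch.
Archive reaches sign via archive → fetch → sign.
Deploy reaches sign via deploy → fetch → sign.
Mirror reaches sign via mirror → archive → fetch → sign.
No chain forces notify (or any of the others) ahead of sign.

archive, deploy, fetch, mirror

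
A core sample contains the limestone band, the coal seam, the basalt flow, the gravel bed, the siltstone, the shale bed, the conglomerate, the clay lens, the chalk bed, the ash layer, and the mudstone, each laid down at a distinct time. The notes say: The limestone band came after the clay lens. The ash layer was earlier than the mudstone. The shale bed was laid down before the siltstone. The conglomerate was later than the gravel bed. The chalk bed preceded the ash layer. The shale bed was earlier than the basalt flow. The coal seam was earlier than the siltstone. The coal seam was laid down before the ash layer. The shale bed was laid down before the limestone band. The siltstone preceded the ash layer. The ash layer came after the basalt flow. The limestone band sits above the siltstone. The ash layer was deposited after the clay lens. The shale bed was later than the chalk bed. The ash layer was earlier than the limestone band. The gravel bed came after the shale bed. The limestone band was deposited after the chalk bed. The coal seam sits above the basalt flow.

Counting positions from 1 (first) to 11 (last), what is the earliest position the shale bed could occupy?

The chalk bed must come before the shale bed — 1 forced predecessor.
Nothing else is forced ahead of the shale bed, so its earliest slot is position 1 + 1 = 2.

2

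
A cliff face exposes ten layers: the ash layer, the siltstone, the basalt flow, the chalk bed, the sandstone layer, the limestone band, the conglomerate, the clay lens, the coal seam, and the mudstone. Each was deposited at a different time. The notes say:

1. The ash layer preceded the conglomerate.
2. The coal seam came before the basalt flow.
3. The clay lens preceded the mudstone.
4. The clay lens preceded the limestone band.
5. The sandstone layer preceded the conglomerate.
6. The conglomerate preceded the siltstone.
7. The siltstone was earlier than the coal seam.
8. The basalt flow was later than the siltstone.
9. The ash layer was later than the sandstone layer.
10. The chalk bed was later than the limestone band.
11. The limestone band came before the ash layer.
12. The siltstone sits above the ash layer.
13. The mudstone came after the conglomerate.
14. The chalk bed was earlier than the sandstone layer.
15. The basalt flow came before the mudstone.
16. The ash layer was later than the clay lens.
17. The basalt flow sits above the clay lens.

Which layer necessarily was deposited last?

the mudstone

Every other layer has a chain of constraints placing it before the mudstone, so the mudstone is last.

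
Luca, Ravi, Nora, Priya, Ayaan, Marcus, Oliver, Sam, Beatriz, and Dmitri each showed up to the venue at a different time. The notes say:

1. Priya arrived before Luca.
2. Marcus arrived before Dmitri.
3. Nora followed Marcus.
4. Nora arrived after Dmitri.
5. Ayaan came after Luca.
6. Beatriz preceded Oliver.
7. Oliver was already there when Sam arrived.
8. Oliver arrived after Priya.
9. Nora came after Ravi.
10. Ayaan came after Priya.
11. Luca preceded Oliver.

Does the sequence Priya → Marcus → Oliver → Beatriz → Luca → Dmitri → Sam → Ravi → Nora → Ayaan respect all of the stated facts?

The constraints require Luca before Oliver, but in the proposed sequence Oliver appears ahead of Luca. That one violation is enough.

no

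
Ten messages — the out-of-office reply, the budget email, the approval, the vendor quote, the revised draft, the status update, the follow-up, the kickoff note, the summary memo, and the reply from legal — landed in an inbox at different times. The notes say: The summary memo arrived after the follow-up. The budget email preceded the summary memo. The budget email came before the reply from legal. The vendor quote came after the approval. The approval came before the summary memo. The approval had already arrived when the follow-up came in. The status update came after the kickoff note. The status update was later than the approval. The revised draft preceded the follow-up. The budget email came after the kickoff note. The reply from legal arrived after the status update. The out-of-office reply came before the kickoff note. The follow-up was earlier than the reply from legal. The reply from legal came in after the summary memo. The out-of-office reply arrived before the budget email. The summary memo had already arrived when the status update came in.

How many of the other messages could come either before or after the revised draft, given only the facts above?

5

Forced after the revised draft: the follow-up, the reply from legal, the status update, and the summary memo.
That leaves the approval, the budget email, the kickoff note, the out-of-office reply, and the vendor quote with no forced order relative to the revised draft — 5.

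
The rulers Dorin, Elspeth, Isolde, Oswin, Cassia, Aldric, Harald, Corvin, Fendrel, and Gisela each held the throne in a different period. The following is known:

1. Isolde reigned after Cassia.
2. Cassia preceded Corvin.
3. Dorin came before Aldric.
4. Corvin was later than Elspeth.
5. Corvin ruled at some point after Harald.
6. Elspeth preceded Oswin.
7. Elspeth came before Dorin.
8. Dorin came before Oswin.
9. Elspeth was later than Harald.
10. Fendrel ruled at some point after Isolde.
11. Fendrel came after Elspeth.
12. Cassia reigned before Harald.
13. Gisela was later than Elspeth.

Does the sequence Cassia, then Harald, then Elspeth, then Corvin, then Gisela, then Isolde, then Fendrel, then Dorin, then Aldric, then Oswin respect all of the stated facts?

yes

Check each stated constraint against the proposed order — e.g. Elspeth is ahead of Dorin; Elspeth is ahead of Oswin. Every pair is in the required order; nothing is violated.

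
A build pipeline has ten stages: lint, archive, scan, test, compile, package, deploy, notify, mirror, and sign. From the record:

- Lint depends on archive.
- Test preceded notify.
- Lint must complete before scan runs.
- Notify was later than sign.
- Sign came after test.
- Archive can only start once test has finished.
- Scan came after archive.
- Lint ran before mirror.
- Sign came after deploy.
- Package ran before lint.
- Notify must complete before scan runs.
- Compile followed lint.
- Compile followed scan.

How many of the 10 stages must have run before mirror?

Directly stated before mirror: lint.
Archive reaches mirror via archive → lint → mirror.
Package reaches mirror via package → lint → mirror.
Test reaches mirror via test → archive → lint → mirror.
No chain forces sign (or any of the others) ahead of mirror.
That's archive, lint, package, and test — 4 in all.

4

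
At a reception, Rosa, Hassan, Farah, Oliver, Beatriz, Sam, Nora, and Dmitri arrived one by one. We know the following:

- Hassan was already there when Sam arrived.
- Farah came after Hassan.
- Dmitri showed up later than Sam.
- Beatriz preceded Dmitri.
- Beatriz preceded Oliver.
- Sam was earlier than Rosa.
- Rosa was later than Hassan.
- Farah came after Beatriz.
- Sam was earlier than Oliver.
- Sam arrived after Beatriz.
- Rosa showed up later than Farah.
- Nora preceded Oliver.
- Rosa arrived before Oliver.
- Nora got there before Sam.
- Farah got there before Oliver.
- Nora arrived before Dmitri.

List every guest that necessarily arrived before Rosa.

Directly stated before Rosa: Farah, Hassan, and Sam.
Beatriz reaches Rosa via Beatriz → Sam → Rosa.
Nora reaches Rosa via Nora → Sam → Rosa.

Beatriz, Farah, Hassan, Nora, Sam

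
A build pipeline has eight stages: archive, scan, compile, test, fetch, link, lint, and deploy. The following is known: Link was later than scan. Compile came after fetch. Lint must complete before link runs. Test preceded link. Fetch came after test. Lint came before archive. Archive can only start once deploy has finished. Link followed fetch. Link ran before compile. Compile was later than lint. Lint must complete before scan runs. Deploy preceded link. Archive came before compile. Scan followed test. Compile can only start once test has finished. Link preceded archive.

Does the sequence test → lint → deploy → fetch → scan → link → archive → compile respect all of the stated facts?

yes

Check each stated constraint against the proposed order — e.g. lint is ahead of compile; test is ahead of compile. Every pair is in the required order; nothing is violated.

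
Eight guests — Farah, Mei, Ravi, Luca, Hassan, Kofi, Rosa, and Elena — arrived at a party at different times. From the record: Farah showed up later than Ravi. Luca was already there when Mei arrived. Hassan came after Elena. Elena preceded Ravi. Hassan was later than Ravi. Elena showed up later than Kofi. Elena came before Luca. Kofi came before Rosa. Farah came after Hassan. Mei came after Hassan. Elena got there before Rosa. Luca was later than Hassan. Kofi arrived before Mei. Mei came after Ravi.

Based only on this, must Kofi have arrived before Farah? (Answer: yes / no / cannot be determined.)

Chain the constraints: Kofi → Elena → Hassan → Farah. Each link is directly stated, so Kofi comes before Farah.

yes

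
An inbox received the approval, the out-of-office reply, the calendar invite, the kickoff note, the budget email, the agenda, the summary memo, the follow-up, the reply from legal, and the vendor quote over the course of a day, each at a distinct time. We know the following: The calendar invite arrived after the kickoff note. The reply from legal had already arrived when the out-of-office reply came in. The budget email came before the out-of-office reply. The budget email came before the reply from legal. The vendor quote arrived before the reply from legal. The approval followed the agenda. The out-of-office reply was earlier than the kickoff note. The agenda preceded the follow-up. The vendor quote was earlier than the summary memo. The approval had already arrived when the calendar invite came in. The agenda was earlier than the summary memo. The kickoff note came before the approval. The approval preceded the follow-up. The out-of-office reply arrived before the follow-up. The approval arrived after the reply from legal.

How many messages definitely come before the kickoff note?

4

Directly stated before the kickoff note: the out-of-office reply.
The budget email reaches the kickoff note via the budget email → the out-of-office reply → the kickoff note.
The reply from legal reaches the kickoff note via the reply from legal → the out-of-office reply → the kickoff note.
The vendor quote reaches the kickoff note via the vendor quote → the reply from legal → the out-of-office reply → the kickoff note.
That's the budget email, the out-of-office reply, the reply from legal, and the vendor quote — 4 in all.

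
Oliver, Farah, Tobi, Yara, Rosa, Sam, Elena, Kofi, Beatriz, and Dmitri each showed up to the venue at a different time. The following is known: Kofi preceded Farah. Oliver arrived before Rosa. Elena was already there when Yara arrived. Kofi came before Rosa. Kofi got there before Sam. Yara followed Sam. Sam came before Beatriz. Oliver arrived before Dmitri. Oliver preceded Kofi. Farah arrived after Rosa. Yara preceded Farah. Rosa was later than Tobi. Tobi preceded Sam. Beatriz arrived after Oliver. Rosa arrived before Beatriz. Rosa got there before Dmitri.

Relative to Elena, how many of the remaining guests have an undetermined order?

Forced after Elena: Farah and Yara.
That leaves Beatriz, Dmitri, Kofi, Oliver, Rosa, Sam, and Tobi with no forced order relative to Elena — 7.

7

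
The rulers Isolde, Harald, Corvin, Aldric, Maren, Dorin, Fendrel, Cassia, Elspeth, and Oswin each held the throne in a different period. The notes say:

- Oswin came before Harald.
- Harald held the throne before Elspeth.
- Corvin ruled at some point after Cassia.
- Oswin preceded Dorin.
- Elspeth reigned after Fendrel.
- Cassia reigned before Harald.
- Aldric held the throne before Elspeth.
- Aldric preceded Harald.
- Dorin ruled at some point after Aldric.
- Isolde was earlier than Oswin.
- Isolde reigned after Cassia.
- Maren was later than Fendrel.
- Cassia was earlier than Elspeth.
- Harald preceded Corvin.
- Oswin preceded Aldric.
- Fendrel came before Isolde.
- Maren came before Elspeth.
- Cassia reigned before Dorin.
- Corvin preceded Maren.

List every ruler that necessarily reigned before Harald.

Directly stated before Harald: Aldric, Cassia, and Oswin.
Fendrel reaches Harald via Fendrel → Isolde → Oswin → Harald.
Isolde reaches Harald via Isolde → Oswin → Harald.
No chain forces Corvin (or any of the others) ahead of Harald.

Aldric, Cassia, Fendrel, Isolde, Oswin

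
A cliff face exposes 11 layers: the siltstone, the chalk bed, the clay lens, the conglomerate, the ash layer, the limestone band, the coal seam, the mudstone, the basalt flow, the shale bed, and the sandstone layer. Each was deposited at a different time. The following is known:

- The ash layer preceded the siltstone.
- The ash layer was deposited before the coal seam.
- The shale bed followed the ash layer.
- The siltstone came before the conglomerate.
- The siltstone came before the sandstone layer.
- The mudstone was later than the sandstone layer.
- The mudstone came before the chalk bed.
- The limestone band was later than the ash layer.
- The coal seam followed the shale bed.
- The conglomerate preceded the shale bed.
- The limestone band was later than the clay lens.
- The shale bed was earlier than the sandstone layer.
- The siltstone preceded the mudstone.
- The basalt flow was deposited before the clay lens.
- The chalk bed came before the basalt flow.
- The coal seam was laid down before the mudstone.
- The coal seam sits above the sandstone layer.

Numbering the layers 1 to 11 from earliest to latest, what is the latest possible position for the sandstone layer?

The sandstone layer must come before the basalt flow, the chalk bed, the clay lens, the coal seam, the limestone band, and the mudstone — 6 layers forced after it.
Everything else can be placed before the sandstone layer in some valid order, so the sandstone layer can sit as late as position 11 − 6 = 5.

5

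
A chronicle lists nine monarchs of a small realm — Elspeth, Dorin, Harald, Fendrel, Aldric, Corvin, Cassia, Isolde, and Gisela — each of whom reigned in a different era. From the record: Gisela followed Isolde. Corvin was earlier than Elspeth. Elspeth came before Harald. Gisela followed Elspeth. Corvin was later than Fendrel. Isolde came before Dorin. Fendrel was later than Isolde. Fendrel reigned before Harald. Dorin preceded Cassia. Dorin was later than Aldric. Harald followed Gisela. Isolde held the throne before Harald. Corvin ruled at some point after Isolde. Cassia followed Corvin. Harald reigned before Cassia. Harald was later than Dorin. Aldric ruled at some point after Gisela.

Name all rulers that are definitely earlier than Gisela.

Corvin, Elspeth, Fendrel, Isolde

Directly stated before Gisela: Elspeth and Isolde.
Corvin reaches Gisela via Corvin → Elspeth → Gisela.
Fendrel reaches Gisela via Fendrel → Corvin → Elspeth → Gisela.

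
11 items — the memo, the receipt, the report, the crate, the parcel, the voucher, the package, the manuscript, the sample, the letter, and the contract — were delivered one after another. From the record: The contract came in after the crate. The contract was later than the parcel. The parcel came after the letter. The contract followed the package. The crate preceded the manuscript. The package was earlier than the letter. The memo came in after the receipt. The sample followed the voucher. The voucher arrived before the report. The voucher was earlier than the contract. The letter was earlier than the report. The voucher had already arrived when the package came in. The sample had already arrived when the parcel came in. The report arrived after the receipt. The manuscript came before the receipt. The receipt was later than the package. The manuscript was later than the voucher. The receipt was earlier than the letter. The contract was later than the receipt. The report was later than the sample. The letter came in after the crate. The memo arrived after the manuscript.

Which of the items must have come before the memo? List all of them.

the crate, the manuscript, the package, the receipt, the voucher

Directly stated before the memo: the manuscript and the receipt.
The crate reaches the memo via the crate → the manuscript → the memo.
The package reaches the memo via the package → the receipt → the memo.
The voucher reaches the memo via the voucher → the manuscript → the memo.
No chain forces the letter (or any of the others) ahead of the memo.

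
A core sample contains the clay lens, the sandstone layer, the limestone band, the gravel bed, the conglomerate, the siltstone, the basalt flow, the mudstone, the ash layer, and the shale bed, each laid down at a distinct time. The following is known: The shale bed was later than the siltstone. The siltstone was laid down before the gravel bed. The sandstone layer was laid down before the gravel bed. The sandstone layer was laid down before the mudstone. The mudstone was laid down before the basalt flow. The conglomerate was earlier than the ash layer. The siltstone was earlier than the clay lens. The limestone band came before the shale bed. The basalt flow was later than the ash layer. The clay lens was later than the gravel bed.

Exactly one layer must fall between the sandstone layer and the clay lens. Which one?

the gravel bed

Tracing the constraints gives the sandstone layer → the gravel bed → the clay lens, so the gravel bed sits after the sandstone layer and before the clay lens.
No other layer is forced both after the sandstone layer and before the clay lens.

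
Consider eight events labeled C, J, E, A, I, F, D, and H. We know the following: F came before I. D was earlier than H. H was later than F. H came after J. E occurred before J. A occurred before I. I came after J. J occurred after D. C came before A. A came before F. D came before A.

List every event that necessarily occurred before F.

Directly stated before F: A.
C reaches F via C → A → F.
D reaches F via D → A → F.
No chain forces H (or any of the others) ahead of F.

A, C, D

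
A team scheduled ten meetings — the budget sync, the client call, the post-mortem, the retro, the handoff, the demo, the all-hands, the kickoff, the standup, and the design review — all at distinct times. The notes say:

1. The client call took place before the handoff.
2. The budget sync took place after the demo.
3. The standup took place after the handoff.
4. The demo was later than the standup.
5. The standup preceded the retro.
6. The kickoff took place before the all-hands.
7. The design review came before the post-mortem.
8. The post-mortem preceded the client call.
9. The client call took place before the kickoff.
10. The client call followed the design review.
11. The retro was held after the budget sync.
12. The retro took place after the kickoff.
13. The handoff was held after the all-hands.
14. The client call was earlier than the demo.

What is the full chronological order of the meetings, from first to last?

the design review, the post-mortem, the client call, the kickoff, the all-hands, the handoff, the standup, the demo, the budget sync, the retro

The constraints fix every adjacent pair, so only one ordering works:
the design review → the post-mortem → the client call → the kickoff → the all-hands → the handoff → the standup → the demo → the budget sync → the retro.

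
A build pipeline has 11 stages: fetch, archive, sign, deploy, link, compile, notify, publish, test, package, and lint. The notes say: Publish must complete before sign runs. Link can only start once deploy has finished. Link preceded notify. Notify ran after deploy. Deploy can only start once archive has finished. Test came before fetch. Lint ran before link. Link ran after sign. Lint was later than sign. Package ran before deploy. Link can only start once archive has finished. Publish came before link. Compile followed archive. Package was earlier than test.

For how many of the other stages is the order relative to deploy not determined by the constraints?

6

Forced before deploy: archive and package; forced after deploy: link and notify.
That leaves compile, fetch, lint, publish, sign, and test with no forced order relative to deploy — 6.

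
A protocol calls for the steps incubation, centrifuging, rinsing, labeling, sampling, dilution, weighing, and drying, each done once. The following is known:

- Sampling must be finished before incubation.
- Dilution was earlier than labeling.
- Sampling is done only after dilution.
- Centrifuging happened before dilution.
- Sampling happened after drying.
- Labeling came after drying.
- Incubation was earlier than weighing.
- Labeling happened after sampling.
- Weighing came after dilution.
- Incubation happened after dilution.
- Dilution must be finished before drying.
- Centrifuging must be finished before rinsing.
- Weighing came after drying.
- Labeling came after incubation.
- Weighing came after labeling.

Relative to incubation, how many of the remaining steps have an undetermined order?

Forced before incubation: centrifuging, dilution, drying, and sampling; forced after incubation: labeling and weighing.
That leaves rinsing with no forced order relative to incubation — 1.

1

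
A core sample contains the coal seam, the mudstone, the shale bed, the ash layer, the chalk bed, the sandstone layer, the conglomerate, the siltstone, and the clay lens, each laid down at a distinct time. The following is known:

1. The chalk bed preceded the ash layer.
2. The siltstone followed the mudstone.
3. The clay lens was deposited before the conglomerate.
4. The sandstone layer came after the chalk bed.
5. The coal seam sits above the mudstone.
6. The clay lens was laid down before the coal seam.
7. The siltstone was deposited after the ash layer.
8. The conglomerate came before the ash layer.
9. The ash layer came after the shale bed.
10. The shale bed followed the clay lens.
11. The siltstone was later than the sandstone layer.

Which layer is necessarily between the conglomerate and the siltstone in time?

the ash layer

Tracing the constraints gives the conglomerate → the ash layer → the siltstone, so the ash layer sits after the conglomerate and before the siltstone.
No other layer is forced both after the conglomerate and before the siltstone.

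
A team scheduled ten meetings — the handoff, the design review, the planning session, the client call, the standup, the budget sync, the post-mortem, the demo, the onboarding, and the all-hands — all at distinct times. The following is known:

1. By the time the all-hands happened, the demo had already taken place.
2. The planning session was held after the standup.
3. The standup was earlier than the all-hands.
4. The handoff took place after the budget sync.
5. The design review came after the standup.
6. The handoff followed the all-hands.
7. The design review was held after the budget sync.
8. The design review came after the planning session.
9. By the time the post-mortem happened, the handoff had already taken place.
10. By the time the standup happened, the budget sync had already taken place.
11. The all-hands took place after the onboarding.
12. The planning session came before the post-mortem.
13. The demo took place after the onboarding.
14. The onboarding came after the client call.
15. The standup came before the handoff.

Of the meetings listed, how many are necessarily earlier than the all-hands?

Directly stated before the all-hands: the demo, the onboarding, and the standup.
The budget sync reaches the all-hands via the budget sync → the standup → the all-hands.
The client call reaches the all-hands via the client call → the onboarding → the all-hands.
That's the budget sync, the client call, the demo, the onboarding, and the standup — 5 in all.

5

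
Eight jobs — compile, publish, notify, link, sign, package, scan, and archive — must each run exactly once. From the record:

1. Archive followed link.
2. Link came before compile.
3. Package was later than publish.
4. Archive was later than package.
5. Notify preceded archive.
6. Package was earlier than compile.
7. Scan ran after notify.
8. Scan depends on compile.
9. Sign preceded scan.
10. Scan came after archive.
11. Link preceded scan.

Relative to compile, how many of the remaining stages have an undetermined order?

3

Forced before compile: link, package, and publish; forced after compile: scan.
That leaves archive, notify, and sign with no forced order relative to compile — 3.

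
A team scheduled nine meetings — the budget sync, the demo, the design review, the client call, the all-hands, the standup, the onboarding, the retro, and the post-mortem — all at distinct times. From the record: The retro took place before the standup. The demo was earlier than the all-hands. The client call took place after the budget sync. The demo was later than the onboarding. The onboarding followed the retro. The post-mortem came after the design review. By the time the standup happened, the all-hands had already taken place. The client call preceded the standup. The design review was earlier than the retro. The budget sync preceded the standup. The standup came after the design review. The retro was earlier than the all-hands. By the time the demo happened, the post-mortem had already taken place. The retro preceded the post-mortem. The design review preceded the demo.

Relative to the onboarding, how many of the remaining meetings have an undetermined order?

3

Forced before the onboarding: the design review and the retro; forced after the onboarding: the all-hands, the demo, and the standup.
That leaves the budget sync, the client call, and the post-mortem with no forced order relative to the onboarding — 3.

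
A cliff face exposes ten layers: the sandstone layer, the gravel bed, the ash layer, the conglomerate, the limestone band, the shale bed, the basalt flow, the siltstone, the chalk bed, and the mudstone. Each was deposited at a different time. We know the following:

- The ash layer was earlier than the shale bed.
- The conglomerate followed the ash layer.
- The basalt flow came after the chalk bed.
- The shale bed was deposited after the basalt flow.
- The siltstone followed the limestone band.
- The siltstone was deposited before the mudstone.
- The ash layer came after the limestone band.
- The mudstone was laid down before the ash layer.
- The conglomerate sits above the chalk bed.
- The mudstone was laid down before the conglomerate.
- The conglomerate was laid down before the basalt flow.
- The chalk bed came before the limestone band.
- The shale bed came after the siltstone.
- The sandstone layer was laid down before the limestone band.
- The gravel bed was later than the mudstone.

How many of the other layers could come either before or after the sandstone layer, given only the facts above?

1

Forced after the sandstone layer: the ash layer, the basalt flow, the conglomerate, the gravel bed, the limestone band, the mudstone, the shale bed, and the siltstone.
That leaves the chalk bed with no forced order relative to the sandstone layer — 1.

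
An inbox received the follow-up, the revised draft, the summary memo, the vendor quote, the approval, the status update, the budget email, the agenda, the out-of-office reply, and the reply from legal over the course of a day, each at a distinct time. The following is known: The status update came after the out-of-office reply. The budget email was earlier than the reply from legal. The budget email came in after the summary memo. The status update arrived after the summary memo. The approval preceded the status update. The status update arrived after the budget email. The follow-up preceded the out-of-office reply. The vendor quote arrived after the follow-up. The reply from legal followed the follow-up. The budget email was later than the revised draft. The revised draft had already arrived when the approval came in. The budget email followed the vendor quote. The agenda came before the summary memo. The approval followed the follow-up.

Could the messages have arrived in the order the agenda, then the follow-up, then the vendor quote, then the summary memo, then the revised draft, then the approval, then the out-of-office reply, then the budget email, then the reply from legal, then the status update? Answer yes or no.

Check each stated constraint against the proposed order — e.g. the summary memo is ahead of the status update; the follow-up is ahead of the reply from legal. Every pair is in the required order; nothing is violated.

yes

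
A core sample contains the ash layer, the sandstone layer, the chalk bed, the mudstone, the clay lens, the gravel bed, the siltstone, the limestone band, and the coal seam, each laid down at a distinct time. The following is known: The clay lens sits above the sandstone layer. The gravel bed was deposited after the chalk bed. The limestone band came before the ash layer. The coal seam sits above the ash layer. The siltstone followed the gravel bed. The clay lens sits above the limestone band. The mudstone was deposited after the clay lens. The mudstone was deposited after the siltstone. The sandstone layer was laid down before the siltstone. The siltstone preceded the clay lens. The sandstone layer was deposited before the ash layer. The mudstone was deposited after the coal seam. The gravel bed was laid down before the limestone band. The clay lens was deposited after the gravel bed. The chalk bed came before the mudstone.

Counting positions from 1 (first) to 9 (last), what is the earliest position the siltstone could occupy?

4

The chalk bed, the gravel bed, and the sandstone layer must all come before the siltstone — 3 forced predecessors.
Nothing else is forced ahead of the siltstone, so its earliest slot is position 3 + 1 = 4.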